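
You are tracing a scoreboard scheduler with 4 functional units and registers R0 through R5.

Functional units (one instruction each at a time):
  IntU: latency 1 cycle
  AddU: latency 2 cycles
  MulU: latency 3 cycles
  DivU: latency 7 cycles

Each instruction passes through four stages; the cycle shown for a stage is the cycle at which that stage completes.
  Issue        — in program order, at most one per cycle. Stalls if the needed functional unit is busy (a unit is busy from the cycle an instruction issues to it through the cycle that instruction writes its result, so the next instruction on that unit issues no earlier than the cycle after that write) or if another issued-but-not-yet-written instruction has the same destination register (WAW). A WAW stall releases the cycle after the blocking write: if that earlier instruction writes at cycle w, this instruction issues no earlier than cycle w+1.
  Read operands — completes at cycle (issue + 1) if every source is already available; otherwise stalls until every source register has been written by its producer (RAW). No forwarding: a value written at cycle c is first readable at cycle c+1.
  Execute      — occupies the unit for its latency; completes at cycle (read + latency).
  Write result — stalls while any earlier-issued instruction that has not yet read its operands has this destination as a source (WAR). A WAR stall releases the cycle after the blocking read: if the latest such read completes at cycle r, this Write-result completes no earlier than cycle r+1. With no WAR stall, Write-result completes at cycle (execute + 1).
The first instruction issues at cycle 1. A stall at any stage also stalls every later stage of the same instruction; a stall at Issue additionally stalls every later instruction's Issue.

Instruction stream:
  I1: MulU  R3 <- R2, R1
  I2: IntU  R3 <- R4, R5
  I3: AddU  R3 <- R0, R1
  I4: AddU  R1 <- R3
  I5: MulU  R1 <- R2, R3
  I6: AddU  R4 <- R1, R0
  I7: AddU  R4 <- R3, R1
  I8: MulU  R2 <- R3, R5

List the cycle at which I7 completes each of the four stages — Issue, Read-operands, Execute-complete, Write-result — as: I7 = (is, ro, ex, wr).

I7 = (31, 32, 34, 35)

I1 -> (1, 2, 5, 6)
I2 -> (7, 8, 9, 10)  // WAW R3: wait I1 write@6
I3 -> (11, 12, 14, 15)  // WAW R3: wait I2 write@10
I4 -> (16, 17, 19, 20)  // struct: AddU busy until I3 writes@15
I5 -> (21, 22, 25, 26)  // WAW R1: wait I4 write@20
I6 -> (22, 27, 29, 30)  // RAW R1: wait I5 write@26
I7 -> (31, 32, 34, 35)  // struct: AddU busy until I6 writes@30
I8 -> (32, 33, 36, 37)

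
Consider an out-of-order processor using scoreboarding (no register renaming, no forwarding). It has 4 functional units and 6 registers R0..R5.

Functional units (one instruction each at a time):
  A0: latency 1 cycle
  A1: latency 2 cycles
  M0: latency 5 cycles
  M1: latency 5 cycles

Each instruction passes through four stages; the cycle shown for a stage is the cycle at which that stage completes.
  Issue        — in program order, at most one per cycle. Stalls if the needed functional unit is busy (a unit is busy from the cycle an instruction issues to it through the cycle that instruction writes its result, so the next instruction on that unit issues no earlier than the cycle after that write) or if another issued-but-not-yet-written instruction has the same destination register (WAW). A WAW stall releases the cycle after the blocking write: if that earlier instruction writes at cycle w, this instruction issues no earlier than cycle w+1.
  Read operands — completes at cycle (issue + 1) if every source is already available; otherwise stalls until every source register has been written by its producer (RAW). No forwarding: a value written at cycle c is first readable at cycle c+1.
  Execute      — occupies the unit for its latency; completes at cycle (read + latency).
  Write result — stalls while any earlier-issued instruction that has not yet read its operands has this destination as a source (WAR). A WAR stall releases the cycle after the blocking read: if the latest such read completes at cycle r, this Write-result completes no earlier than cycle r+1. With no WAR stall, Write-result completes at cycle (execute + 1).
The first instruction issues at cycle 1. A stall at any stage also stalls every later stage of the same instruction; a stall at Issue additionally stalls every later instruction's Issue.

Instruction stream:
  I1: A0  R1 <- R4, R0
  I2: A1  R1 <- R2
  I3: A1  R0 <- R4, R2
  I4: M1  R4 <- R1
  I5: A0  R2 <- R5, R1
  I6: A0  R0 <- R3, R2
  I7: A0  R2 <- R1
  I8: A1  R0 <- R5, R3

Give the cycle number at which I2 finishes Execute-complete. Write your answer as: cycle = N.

cycle = 8

[I1] 1/2/3/4
[I2] 5/6/8/9  (WAW R1: wait I1 write@4)
[I3] 10/11/13/14  (struct: A1 busy until I2 writes@9)
[I4] 11/12/17/18
[I5] 12/13/14/15
[I6] 16/17/18/19  (struct: A0 busy until I5 writes@15)
[I7] 20/21/22/23  (struct: A0 busy until I6 writes@19)
[I8] 21/22/24/25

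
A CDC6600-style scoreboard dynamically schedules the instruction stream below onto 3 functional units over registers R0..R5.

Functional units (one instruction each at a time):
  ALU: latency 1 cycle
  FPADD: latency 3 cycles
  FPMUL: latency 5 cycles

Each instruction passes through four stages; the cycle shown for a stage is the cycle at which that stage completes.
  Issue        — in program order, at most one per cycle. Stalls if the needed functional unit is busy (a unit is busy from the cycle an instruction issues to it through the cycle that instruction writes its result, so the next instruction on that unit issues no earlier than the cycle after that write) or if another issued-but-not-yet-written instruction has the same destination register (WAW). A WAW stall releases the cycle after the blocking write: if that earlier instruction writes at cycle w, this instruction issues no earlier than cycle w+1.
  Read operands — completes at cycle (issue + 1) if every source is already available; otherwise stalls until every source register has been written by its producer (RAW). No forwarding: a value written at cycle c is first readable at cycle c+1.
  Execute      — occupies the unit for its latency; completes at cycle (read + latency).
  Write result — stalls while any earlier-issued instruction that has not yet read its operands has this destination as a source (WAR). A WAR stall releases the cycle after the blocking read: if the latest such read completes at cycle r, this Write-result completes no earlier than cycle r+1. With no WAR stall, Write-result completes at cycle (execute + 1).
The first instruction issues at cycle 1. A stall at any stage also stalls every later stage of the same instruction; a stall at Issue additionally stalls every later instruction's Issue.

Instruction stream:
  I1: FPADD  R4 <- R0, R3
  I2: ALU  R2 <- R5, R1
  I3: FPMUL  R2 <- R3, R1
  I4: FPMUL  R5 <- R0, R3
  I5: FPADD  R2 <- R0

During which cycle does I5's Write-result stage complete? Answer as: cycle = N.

[I1] 1/2/5/6
[I2] 2/3/4/5
[I3] 6/7/12/13  (WAW R2: wait I2 write@5)
[I4] 14/15/20/21  (struct: FPMUL busy until I3 writes@13)
[I5] 15/16/19/20

cycle = 20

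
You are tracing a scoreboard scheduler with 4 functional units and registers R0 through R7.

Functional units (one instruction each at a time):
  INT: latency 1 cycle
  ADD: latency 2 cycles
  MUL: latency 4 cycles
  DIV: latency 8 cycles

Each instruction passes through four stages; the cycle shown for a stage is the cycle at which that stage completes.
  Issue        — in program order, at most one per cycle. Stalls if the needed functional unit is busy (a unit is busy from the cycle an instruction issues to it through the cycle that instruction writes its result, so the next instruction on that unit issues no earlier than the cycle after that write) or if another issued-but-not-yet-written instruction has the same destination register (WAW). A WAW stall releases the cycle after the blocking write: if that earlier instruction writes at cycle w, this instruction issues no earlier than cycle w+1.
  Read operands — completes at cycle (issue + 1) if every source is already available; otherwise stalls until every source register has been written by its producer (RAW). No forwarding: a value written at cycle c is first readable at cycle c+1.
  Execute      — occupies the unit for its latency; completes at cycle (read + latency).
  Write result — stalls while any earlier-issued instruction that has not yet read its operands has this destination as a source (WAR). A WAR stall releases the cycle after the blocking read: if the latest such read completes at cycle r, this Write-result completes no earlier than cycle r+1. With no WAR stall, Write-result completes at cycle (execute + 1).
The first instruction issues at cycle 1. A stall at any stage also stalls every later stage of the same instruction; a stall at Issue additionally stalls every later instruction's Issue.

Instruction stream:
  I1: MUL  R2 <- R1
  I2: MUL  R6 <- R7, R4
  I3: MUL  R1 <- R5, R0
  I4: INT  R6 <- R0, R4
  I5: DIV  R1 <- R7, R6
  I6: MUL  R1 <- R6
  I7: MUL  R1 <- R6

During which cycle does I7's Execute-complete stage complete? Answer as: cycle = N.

cycle = 45

[1] I1 dispatched to MUL
[2] I1 operands ready
[6] I1 complete
[7] R2←I1
[8] I2 dispatched to MUL
[9] I2 operands ready
[13] I2 complete
[14] R6←I2
[15] I3 dispatched to MUL
[16] I3 operands ready | I4 dispatched to INT
[17] I4 operands ready
[18] I4 complete
[19] R6←I4
[20] I3 complete
[21] R1←I3
[22] I5 dispatched to DIV
[23] I5 operands ready
[31] I5 complete
[32] R1←I5
[33] I6 dispatched to MUL
[34] I6 operands ready
[38] I6 complete
[39] R1←I6
[40] I7 dispatched to MUL
[41] I7 operands ready
[45] I7 complete
[46] R1←I7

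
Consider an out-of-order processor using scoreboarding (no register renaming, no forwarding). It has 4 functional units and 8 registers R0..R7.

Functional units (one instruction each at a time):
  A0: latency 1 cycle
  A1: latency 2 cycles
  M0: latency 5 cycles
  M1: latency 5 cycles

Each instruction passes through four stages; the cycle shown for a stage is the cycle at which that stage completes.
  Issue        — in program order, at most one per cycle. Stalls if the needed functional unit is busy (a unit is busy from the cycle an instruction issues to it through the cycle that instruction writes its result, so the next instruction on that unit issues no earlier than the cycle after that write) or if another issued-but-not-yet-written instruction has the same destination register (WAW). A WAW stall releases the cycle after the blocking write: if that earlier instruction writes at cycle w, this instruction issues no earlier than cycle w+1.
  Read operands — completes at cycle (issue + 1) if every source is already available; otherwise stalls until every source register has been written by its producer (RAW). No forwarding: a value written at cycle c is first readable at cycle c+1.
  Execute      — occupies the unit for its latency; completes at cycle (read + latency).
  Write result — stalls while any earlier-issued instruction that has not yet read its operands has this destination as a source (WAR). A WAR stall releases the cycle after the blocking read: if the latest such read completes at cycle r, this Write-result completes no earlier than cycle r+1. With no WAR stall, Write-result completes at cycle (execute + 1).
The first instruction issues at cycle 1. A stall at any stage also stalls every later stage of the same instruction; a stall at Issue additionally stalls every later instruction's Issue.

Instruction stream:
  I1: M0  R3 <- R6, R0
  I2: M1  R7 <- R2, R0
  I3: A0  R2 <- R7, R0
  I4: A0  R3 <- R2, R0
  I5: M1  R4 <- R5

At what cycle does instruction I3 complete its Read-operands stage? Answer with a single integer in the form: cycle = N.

t=1  issue I1 (M0)
t=2  I1 read-ops, issue I2 (M1)
t=3  I2 read-ops, issue I3 (A0)
t=7  I1 finished on M0
t=8  I1→R3, I2 finished on M1
t=9  I2→R7
t=10  I3 read-ops
t=11  I3 finished on A0
t=12  I3→R2
t=13  issue I4 (A0)
t=14  I4 read-ops, issue I5 (M1)
t=15  I4 finished on A0, I5 read-ops
t=16  I4→R3
t=20  I5 finished on M1
t=21  I5→R4

cycle = 10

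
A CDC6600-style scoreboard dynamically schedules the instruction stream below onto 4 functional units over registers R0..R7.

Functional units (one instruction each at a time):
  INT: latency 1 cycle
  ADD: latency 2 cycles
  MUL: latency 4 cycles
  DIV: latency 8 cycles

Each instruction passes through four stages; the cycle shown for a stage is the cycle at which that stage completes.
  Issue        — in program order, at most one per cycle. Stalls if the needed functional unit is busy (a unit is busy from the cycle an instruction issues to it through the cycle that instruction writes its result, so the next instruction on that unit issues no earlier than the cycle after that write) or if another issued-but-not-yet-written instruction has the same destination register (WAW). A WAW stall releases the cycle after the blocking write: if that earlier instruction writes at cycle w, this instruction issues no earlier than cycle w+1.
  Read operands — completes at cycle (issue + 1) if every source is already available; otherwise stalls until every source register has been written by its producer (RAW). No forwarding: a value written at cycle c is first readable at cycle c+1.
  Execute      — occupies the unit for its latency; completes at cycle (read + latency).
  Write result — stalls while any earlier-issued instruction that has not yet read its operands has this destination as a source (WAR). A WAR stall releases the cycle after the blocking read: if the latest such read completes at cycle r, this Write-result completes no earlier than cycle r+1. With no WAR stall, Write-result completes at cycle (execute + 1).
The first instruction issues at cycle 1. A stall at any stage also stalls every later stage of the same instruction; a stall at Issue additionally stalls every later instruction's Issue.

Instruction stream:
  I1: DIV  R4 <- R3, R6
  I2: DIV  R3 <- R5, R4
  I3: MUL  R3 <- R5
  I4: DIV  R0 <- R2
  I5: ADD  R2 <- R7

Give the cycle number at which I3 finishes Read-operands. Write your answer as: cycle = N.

cycle 1: I1→DIV
cycle 2: I1 RO
cycle 10: I1 EX
cycle 11: I1 WR R4
cycle 12: I2→DIV
cycle 13: I2 RO
cycle 21: I2 EX
cycle 22: I2 WR R3
cycle 23: I3→MUL
cycle 24: I3 RO; I4→DIV
cycle 25: I4 RO; I5→ADD
cycle 26: I5 RO
cycle 28: I3 EX; I5 EX
cycle 29: I3 WR R3; I5 WR R2
cycle 33: I4 EX
cycle 34: I4 WR R0

cycle = 24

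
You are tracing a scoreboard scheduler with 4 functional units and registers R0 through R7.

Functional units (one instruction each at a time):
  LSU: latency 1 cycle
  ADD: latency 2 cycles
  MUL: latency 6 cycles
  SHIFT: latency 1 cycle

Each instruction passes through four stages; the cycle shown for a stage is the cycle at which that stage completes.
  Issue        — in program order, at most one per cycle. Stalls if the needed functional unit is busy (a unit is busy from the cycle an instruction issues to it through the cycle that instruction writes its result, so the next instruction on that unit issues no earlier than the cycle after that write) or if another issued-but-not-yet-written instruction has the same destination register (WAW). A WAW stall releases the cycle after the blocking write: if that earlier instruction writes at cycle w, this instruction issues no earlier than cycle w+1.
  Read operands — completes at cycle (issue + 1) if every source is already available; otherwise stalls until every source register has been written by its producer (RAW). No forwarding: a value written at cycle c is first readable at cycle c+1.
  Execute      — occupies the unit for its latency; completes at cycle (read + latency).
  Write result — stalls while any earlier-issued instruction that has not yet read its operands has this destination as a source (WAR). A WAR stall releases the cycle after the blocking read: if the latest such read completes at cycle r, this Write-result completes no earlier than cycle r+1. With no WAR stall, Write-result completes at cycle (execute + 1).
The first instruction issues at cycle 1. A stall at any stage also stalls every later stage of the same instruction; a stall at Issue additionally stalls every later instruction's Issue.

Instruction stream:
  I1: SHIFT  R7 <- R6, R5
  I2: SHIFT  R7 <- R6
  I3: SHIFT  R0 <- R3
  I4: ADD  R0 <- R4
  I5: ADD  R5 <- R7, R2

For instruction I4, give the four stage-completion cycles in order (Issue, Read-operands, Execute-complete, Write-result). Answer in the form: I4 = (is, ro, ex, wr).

cycle 1: I1 dispatched to SHIFT
cycle 2: I1 operands ready
cycle 3: I1 complete
cycle 4: R7←I1
cycle 5: I2 dispatched to SHIFT
cycle 6: I2 operands ready
cycle 7: I2 complete
cycle 8: R7←I2
cycle 9: I3 dispatched to SHIFT
cycle 10: I3 operands ready
cycle 11: I3 complete
cycle 12: R0←I3
cycle 13: I4 dispatched to ADD
cycle 14: I4 operands ready
cycle 16: I4 complete
cycle 17: R0←I4
cycle 18: I5 dispatched to ADD
cycle 19: I5 operands ready
cycle 21: I5 complete
cycle 22: R5←I5

I4 = (13, 14, 16, 17)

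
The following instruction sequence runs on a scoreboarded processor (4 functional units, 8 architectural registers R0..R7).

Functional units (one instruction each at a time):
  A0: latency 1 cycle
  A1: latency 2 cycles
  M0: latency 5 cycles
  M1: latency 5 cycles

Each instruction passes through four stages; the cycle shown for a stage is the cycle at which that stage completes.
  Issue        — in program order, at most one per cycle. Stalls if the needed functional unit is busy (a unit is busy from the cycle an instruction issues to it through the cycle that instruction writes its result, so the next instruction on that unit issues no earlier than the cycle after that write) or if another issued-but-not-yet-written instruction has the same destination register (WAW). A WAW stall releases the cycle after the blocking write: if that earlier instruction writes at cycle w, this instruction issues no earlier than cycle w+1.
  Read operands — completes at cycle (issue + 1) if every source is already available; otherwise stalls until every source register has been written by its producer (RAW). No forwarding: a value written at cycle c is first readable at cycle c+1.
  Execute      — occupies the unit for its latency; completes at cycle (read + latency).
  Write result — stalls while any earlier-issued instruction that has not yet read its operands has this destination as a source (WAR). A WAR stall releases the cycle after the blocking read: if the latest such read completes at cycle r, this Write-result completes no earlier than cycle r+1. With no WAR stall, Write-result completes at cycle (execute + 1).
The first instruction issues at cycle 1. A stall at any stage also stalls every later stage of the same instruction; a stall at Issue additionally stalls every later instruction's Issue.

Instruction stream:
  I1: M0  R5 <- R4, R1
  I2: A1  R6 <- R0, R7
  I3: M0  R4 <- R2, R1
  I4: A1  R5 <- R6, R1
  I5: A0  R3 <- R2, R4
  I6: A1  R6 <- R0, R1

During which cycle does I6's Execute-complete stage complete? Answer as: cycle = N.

cycle = 18

c1: I1 dispatched to M0
c2: I1 operands ready | I2 dispatched to A1
c3: I2 operands ready
c5: I2 complete
c6: R6←I2
c7: I1 complete
c8: R5←I1
c9: I3 dispatched to M0
c10: I3 operands ready | I4 dispatched to A1
c11: I4 operands ready | I5 dispatched to A0
c13: I4 complete
c14: R5←I4
c15: I3 complete | I6 dispatched to A1
c16: R4←I3 | I6 operands ready
c17: I5 operands ready
c18: I5 complete | I6 complete
c19: R3←I5 | R6←I6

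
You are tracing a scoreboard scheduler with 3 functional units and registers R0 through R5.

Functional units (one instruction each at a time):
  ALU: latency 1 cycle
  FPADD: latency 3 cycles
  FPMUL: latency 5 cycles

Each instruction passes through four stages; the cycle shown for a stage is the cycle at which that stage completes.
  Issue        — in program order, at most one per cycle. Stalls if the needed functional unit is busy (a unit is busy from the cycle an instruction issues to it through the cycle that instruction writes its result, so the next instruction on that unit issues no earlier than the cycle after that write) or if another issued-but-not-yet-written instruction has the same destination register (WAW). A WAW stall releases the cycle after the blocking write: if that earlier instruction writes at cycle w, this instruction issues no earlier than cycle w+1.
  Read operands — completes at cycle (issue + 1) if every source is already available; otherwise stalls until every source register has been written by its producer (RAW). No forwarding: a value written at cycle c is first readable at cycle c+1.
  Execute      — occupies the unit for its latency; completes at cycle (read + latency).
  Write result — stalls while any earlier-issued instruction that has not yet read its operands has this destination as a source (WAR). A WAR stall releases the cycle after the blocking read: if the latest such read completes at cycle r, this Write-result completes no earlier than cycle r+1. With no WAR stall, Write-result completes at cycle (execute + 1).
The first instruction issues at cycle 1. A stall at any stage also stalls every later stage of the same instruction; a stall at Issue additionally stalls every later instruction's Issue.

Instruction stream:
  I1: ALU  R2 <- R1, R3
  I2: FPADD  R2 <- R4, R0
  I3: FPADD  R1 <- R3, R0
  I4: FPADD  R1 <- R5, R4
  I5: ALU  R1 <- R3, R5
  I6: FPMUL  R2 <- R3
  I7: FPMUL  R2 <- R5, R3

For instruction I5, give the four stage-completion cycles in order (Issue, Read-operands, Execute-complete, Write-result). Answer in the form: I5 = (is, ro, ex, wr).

I1 -> (1, 2, 3, 4)
I2 -> (5, 6, 9, 10)  // WAW R2: wait I1 write@4
I3 -> (11, 12, 15, 16)  // struct: FPADD busy until I2 writes@10
I4 -> (17, 18, 21, 22)  // struct: FPADD busy until I3 writes@16
I5 -> (23, 24, 25, 26)  // WAW R1: wait I4 write@22
I6 -> (24, 25, 30, 31)
I7 -> (32, 33, 38, 39)  // struct: FPMUL busy until I6 writes@31

I5 = (23, 24, 25, 26)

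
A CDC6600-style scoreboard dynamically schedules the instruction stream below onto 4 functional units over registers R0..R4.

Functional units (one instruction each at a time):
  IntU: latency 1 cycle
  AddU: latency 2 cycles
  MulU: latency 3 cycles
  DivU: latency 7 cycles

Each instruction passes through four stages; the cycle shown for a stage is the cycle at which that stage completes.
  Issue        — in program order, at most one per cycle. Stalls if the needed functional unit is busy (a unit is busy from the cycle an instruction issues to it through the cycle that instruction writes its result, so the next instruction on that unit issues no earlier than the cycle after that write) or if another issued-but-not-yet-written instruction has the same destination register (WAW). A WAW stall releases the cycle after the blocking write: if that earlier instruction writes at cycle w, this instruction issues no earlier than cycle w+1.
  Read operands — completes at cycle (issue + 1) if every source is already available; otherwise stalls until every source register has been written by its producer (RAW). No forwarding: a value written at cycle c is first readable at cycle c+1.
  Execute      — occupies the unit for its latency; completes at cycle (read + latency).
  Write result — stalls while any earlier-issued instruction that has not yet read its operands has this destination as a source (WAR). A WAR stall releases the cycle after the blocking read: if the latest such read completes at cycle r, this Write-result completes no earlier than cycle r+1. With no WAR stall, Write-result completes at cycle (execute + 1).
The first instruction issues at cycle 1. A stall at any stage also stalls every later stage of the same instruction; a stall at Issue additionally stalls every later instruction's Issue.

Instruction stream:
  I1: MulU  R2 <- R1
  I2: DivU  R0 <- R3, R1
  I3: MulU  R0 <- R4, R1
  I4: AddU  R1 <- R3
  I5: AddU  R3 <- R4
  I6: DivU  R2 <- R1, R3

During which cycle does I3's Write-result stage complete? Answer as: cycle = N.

I1: IS=1 RO=2 EX=5 WR=6
I2: IS=2 RO=3 EX=10 WR=11
I3: IS=12 RO=13 EX=16 WR=17  [WAW R0: wait I2 write@11]
I4: IS=13 RO=14 EX=16 WR=17
I5: IS=18 RO=19 EX=21 WR=22  [struct: AddU busy until I4 writes@17]
I6: IS=19 RO=23 EX=30 WR=31  [RAW R3: wait I5 write@22]

cycle = 17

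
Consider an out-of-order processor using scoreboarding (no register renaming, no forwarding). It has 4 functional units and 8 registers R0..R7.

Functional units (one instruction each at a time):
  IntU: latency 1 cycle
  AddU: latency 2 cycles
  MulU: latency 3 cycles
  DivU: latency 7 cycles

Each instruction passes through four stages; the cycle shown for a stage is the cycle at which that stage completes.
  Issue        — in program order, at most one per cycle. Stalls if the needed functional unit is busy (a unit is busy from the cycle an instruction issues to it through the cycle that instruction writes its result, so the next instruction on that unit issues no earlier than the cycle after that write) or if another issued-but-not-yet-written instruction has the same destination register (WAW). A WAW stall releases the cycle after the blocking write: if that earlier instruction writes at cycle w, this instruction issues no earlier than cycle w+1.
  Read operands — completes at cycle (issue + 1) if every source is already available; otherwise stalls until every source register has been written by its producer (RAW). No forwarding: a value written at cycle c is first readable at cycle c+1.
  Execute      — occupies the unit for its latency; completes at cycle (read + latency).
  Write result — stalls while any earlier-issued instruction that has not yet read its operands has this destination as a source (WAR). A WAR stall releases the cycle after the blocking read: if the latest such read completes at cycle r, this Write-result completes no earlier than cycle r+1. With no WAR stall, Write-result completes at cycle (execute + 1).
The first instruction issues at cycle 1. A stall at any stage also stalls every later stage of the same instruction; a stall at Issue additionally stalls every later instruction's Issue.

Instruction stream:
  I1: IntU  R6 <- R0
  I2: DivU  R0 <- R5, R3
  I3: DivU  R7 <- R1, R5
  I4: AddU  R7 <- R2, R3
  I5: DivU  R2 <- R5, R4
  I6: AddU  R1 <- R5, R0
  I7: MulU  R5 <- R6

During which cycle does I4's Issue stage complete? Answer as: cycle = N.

[I1] 1/2/3/4
[I2] 2/3/10/11
[I3] 12/13/20/21  (struct: DivU busy until I2 writes@11)
[I4] 22/23/25/26  (WAW R7: wait I3 write@21)
[I5] 23/24/31/32
[I6] 27/28/30/31  (struct: AddU busy until I4 writes@26)
[I7] 28/29/32/33

cycle = 22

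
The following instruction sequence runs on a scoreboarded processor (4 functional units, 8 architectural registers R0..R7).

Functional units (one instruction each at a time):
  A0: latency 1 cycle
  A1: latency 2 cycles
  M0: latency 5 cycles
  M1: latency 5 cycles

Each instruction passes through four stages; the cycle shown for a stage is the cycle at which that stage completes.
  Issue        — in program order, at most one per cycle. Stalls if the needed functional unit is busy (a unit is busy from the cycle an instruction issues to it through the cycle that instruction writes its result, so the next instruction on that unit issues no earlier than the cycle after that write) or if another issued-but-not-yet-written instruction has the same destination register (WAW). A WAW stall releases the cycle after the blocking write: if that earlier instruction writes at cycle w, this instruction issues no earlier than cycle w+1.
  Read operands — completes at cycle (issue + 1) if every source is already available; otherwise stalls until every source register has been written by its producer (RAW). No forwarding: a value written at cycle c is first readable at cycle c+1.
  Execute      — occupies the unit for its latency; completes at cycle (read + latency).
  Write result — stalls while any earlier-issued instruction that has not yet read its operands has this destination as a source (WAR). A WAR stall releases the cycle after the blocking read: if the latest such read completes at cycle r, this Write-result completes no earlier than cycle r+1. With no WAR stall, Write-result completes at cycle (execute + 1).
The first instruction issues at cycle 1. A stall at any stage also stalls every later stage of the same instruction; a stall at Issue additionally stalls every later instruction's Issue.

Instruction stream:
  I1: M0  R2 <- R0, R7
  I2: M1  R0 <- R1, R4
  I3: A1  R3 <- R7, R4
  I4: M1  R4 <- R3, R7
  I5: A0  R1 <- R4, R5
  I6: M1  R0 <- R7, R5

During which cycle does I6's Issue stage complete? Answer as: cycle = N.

c1: issue I1 (M0)
c2: I1 read-ops | issue I2 (M1)
c3: I2 read-ops | issue I3 (A1)
c4: I3 read-ops
c6: I3 finished on A1
c7: I1 finished on M0 | I3→R3
c8: I1→R2 | I2 finished on M1
c9: I2→R0
c10: issue I4 (M1)
c11: I4 read-ops | issue I5 (A0)
c16: I4 finished on M1
c17: I4→R4
c18: I5 read-ops | issue I6 (M1)
c19: I5 finished on A0 | I6 read-ops
c20: I5→R1
c24: I6 finished on M1
c25: I6→R0

cycle = 18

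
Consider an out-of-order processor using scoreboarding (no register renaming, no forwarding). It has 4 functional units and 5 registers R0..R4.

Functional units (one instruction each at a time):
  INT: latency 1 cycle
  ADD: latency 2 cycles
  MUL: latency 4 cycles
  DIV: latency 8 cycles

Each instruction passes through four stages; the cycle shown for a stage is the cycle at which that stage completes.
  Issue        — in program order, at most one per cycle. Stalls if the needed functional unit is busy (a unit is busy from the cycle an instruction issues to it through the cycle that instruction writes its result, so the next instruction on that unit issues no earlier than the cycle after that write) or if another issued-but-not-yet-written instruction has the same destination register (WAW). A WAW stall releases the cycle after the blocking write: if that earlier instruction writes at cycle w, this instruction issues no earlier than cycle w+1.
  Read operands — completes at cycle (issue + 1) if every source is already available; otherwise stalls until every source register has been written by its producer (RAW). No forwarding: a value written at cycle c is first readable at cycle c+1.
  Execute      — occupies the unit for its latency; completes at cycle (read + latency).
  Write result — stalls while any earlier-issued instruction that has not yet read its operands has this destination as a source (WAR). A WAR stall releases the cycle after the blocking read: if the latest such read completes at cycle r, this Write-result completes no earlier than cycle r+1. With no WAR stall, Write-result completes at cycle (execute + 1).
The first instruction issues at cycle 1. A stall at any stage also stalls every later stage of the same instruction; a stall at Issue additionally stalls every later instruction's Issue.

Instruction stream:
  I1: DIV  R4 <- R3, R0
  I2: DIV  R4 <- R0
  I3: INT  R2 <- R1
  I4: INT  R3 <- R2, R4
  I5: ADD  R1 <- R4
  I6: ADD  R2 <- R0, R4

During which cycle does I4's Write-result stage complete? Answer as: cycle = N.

cycle = 25

cycle 1: I1 issues→DIV
cycle 2: I1 reads
cycle 10: I1 exec-done
cycle 11: I1 writes R4
cycle 12: I2 issues→DIV
cycle 13: I2 reads | I3 issues→INT
cycle 14: I3 reads
cycle 15: I3 exec-done
cycle 16: I3 writes R2
cycle 17: I4 issues→INT
cycle 18: I5 issues→ADD
cycle 21: I2 exec-done
cycle 22: I2 writes R4
cycle 23: I4 reads | I5 reads
cycle 24: I4 exec-done
cycle 25: I4 writes R3 | I5 exec-done
cycle 26: I5 writes R1
cycle 27: I6 issues→ADD
cycle 28: I6 reads
cycle 30: I6 exec-done
cycle 31: I6 writes R2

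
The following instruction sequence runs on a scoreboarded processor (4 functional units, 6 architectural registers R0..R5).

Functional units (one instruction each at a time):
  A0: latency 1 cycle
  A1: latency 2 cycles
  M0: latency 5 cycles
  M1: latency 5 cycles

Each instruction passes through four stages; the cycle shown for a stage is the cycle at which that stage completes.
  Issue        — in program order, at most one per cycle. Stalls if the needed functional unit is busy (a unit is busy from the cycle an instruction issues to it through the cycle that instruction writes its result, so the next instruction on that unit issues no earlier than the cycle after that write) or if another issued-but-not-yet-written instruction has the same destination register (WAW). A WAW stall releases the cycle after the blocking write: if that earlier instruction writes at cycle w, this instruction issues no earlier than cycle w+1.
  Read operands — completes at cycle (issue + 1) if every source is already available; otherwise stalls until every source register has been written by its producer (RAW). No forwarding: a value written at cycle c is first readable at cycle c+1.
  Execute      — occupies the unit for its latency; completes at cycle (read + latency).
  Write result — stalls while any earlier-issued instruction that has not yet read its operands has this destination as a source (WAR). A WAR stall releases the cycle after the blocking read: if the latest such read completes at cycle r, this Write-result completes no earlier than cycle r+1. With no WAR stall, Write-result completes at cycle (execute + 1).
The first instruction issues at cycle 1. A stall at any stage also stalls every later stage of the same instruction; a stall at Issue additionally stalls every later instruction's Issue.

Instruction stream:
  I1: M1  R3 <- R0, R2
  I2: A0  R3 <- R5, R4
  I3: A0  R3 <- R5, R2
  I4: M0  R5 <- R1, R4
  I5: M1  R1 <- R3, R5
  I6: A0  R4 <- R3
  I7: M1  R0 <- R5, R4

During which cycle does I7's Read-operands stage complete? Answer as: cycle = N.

cycle = 30

c1: I1 issues→M1
c2: I1 reads
c7: I1 exec-done
c8: I1 writes R3
c9: I2 issues→A0
c10: I2 reads
c11: I2 exec-done
c12: I2 writes R3
c13: I3 issues→A0
c14: I3 reads · I4 issues→M0
c15: I3 exec-done · I4 reads · I5 issues→M1
c16: I3 writes R3
c17: I6 issues→A0
c18: I6 reads
c19: I6 exec-done
c20: I4 exec-done · I6 writes R4
c21: I4 writes R5
c22: I5 reads
c27: I5 exec-done
c28: I5 writes R1
c29: I7 issues→M1
c30: I7 reads
c35: I7 exec-done
c36: I7 writes R0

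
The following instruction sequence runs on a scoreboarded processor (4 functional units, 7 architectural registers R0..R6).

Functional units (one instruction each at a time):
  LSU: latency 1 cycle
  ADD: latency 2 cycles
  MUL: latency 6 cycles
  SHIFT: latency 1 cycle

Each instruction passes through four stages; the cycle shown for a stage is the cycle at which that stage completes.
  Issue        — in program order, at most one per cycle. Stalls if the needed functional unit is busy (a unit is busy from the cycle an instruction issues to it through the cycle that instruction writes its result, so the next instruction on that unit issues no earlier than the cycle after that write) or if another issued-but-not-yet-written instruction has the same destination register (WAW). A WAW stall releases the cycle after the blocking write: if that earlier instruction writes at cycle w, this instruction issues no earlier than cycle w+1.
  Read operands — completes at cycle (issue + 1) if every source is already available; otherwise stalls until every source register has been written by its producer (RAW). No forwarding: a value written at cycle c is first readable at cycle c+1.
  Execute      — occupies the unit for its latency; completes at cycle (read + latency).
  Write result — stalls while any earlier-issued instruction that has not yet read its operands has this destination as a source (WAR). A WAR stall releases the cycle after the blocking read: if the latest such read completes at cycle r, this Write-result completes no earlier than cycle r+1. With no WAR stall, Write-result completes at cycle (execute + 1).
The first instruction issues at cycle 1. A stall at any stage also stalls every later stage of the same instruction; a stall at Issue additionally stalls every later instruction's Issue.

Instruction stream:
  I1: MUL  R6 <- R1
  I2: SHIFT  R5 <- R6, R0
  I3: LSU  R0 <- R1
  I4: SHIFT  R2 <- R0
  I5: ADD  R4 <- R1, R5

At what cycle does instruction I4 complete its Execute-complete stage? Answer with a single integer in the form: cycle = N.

I1: IS=1 RO=2 EX=8 WR=9
I2: IS=2 RO=10 EX=11 WR=12  [RAW R6: wait I1 write@9]
I3: IS=3 RO=4 EX=5 WR=11  [WAR R0: wait I2 read@10]
I4: IS=13 RO=14 EX=15 WR=16  [struct: SHIFT busy until I2 writes@12]
I5: IS=14 RO=15 EX=17 WR=18

cycle = 15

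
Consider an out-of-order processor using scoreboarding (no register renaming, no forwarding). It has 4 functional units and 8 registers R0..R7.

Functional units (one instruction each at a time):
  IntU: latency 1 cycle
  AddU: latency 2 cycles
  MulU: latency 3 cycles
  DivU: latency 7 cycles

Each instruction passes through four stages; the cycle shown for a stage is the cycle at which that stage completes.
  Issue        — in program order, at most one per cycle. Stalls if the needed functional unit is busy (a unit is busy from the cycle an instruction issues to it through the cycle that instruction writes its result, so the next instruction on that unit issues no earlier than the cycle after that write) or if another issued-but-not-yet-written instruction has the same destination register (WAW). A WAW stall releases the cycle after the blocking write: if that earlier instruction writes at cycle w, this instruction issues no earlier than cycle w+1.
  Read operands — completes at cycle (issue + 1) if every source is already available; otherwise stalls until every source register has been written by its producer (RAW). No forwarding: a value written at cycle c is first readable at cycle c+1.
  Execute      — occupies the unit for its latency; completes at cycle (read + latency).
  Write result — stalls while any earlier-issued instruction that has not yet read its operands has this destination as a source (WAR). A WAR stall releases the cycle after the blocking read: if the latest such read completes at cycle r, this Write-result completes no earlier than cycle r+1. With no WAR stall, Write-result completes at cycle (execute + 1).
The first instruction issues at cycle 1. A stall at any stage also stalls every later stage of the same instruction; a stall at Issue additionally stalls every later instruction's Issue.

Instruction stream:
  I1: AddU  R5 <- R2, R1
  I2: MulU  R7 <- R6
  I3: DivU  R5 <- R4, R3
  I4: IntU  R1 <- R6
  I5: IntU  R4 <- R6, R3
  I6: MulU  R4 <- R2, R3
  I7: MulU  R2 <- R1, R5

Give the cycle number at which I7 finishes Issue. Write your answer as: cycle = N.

cycle = 21

  I1 | 1 | 2 | 4 | 5
  I2 | 2 | 3 | 6 | 7
  I3 | 6 | 7 | 14 | 15   WAW R5: wait I1 write@5
  I4 | 7 | 8 | 9 | 10
  I5 | 11 | 12 | 13 | 14   struct: IntU busy until I4 writes@10
  I6 | 15 | 16 | 19 | 20   WAW R4: wait I5 write@14
  I7 | 21 | 22 | 25 | 26   struct: MulU busy until I6 writes@20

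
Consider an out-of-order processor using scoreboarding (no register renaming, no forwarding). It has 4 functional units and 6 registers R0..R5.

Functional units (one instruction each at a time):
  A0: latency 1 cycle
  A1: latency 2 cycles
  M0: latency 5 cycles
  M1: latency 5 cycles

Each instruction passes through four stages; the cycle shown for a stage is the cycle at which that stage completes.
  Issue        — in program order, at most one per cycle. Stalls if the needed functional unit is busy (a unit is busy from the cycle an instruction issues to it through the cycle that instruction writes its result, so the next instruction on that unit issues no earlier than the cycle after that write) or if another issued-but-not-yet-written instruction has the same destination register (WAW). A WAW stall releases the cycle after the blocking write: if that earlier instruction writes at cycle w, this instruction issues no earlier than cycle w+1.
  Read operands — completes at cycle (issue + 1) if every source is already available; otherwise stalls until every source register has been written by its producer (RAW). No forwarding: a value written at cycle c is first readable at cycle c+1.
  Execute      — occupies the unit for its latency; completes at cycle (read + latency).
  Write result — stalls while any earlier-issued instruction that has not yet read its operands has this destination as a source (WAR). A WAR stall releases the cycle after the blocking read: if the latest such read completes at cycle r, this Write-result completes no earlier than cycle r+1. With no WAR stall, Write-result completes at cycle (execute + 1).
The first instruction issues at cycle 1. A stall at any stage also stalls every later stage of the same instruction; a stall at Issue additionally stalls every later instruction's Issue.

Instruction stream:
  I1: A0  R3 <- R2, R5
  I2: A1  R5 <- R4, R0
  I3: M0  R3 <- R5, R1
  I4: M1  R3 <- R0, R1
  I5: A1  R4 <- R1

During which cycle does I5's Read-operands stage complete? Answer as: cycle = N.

I1 -> (1, 2, 3, 4)
I2 -> (2, 3, 5, 6)
I3 -> (5, 7, 12, 13)  // WAW R3: wait I1 write@4, RAW R5: wait I2 write@6
I4 -> (14, 15, 20, 21)  // WAW R3: wait I3 write@13
I5 -> (15, 16, 18, 19)

cycle = 16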